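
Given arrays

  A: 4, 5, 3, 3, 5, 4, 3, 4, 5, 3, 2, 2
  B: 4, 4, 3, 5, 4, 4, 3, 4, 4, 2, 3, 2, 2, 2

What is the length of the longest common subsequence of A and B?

9

Match 4 at A[1]=B[2]; then 3 at A[4]=B[3]; then 5 at A[5]=B[4]; then 4 at A[6]=B[6]; then 3 at A[7]=B[7]; then 4 at A[8]=B[9]; then 3 at A[10]=B[11]; then 2 at A[11]=B[13]; then 2 at A[12]=B[14] — 9 values in the same relative order in both, and the DP table's final entry dp[12][14] is also 9, so no common subsequence is longer.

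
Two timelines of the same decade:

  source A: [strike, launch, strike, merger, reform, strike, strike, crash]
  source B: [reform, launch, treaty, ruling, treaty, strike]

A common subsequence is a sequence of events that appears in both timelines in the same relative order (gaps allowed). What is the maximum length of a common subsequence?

Match launch (source A #2, source B #2), then strike (source A #7, source B #6) — 2 events in the same relative order in both. The LCS DP gives dp[8][6] = 2, so this is optimal.

2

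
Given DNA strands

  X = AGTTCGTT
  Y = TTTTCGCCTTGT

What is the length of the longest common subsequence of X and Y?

Let dp[i][j] be the LCS length of the first i bases of X and the first j bases of Y. dp[i][j] = dp[i-1][j-1]+1 when the i-th and j-th bases match, else max(dp[i-1][j], dp[i][j-1]).
    ·  T  T  T  T  C  G  C  C  T  T  G  T
 ·  0  0  0  0  0  0  0  0  0  0  0  0  0
 A  0  0  0  0  0  0  0  0  0  0  0  0  0
 G  0  0  0  0  0  0  1  1  1  1  1  1  1
 T  0  1  1  1  1  1  1  1  1  2  2  2  2
 T  0  1  2  2  2  2  2  2  2  2  3  3  3
 C  0  1  2  2  2  3  3  3  3  3  3  3  3
 G  0  1  2  2  2  3  4  4  4  4  4  4  4
 T  0  1  2  3  3  3  4  4  4  5  5  5  5
 T  0  1  2  3  4  4  4  4  4  5  6  6  6
dp[8][12] = 6. One LCS (by backtracking along matches): TTCGTT.

6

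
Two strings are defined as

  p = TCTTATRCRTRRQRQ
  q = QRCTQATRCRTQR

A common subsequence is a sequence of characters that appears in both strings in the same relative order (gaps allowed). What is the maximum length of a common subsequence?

Taking C (p #2, q #3) → T (p #3, q #4) → A (p #5, q #6) → T (p #6, q #7) → R (p #7, q #8) → C (p #8, q #9) → R (p #9, q #10) → T (p #10, q #11) → Q (p #13, q #12) → R (p #14, q #13) gives a common subsequence of length 10. Since dp[15][13] = 10, nothing longer is possible.

10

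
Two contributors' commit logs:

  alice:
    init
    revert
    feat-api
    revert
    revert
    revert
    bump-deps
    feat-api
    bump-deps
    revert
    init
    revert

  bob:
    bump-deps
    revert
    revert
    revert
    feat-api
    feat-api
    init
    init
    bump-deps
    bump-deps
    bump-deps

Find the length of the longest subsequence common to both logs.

One common subsequence of length 5: revert (alice #2, bob #2), revert (alice #4, bob #3), revert (alice #5, bob #4), bump-deps (alice #7, bob #10), bump-deps (alice #9, bob #11). Since dp[12][11] = 5, nothing longer is possible.

5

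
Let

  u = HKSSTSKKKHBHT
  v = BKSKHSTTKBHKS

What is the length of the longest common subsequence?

One common subsequence of length 7: K (u #2, v #2), S (u #3, v #3), S (u #4, v #6), T (u #5, v #8), K (u #9, v #9), B (u #11, v #10), H (u #12, v #11). Since dp[13][13] = 7, nothing longer is possible.

7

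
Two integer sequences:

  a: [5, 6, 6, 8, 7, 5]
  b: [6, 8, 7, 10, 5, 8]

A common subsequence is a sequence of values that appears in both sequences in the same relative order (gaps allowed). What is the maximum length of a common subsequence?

Match 6 (a #3, b #1), then 8 (a #4, b #2), then 7 (a #5, b #3), then 5 (a #6, b #5) — 4 values in the same relative order in both, and the DP table's final entry dp[6][6] is also 4, so no common subsequence is longer.

4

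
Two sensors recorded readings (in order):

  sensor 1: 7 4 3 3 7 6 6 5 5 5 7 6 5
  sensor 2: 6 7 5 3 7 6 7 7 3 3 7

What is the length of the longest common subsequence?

5

Match 7 [1,2]; then 3 [4,4]; then 7 [5,5]; then 6 [6,6]; then 7 [11,11] — 5 values in the same relative order in both. dp[13][11] = 5 confirms this is the maximum.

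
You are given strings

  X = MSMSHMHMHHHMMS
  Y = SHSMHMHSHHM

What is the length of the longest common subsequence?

9

Pick S at X[2]=Y[1] → S at X[4]=Y[3] → M at X[6]=Y[4] → H at X[7]=Y[5] → M at X[8]=Y[6] → H at X[9]=Y[7] → H at X[10]=Y[9] → H at X[11]=Y[10] → M at X[13]=Y[11]; all 9 characters appear in both, in order, and the DP table's final entry dp[14][11] is also 9, so no common subsequence is longer.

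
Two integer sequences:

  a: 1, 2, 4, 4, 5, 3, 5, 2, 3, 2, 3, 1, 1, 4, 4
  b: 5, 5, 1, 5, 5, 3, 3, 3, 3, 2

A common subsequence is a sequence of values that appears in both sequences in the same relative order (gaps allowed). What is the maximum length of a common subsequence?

5

One common subsequence of length 5: 1 at a[1]=b[3]; then 5 at a[5]=b[5]; then 3 at a[6]=b[8]; then 3 at a[9]=b[9]; then 2 at a[10]=b[10], and the DP table's final entry dp[15][10] is also 5, so no common subsequence is longer.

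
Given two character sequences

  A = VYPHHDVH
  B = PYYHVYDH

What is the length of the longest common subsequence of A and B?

4

Let dp[i][j] be the LCS length of the first i characters of A and the first j characters of B. dp[i][j] = dp[i-1][j-1]+1 when the i-th and j-th characters match, else max(dp[i-1][j], dp[i][j-1]).
    ·  P  Y  Y  H  V  Y  D  H
 ·  0  0  0  0  0  0  0  0  0
 V  0  0  0  0  0  1  1  1  1
 Y  0  0  1  1  1  1  2  2  2
 P  0  1  1  1  1  1  2  2  2
 H  0  1  1  1  2  2  2  2  3
 H  0  1  1  1  2  2  2  2  3
 D  0  1  1  1  2  2  2  3  3
 V  0  1  1  1  2  3  3  3  3
 H  0  1  1  1  2  3  3  3  4
dp[8][8] = 4. One LCS (by backtracking along matches): VYDH.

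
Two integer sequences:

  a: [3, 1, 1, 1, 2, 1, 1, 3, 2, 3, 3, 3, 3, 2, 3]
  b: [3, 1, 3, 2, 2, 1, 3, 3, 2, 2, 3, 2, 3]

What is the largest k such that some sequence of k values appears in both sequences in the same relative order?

9

Pick 3 [1,1] → 1 [2,2] → 2 [5,5] → 1 [6,6] → 3 [8,8] → 2 [9,10] → 3 [13,11] → 2 [14,12] → 3 [15,13]; all 9 values appear in both, in order. The LCS DP gives dp[15][13] = 9, so this is optimal.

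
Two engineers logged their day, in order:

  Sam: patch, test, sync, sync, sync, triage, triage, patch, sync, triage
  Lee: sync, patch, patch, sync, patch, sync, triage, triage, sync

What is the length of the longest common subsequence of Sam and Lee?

6

One common subsequence of length 6: patch [1,3], sync [3,4], sync [5,6], triage [6,7], triage [7,8], sync [9,9], and the DP table's final entry dp[10][9] is also 6, so no common subsequence is longer.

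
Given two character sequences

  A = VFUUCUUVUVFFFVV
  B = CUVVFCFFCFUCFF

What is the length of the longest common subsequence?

One common subsequence of length 7: C [5,1]; then U [7,2]; then V [8,3]; then V [10,4]; then F [11,10]; then F [12,13]; then F [13,14], and the DP table's final entry dp[15][14] is also 7, so no common subsequence is longer.

7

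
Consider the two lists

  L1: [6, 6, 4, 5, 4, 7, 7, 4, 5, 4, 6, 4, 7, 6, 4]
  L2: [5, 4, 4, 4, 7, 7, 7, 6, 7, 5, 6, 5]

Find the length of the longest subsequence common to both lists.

Match 4 [3,3]; then 4 [5,4]; then 7 [6,6]; then 7 [7,7]; then 6 [11,8]; then 7 [13,9]; then 6 [14,11] — 7 values in the same relative order in both. Since dp[15][12] = 7, nothing longer is possible.

7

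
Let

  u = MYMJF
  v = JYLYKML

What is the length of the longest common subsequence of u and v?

Taking Y [2,4] → M [3,6] gives a common subsequence of length 2. dp[5][7] = 2 confirms this is the maximum.

2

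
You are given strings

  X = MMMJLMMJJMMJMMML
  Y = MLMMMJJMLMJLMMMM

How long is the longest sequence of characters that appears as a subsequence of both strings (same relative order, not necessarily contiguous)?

12

One common subsequence of length 12: M [1,1]; then M [3,3]; then M [6,4]; then M [7,5]; then J [8,6]; then J [9,7]; then M [10,8]; then M [11,10]; then J [12,11]; then M [13,14]; then M [14,15]; then M [15,16]. dp[16][16] = 12 confirms this is the maximum.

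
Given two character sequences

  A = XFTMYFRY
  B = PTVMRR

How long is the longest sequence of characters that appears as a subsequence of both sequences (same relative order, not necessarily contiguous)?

3

Taking T (A #3, B #2), then M (A #4, B #4), then R (A #7, B #6) gives a common subsequence of length 3. dp[8][6] = 3 confirms this is the maximum.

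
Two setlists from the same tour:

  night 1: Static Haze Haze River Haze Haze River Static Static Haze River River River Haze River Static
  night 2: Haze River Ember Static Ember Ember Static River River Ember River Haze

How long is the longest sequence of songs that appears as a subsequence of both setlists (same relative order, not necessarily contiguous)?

Match Haze (night 1 #3, night 2 #1); then River (night 1 #4, night 2 #2); then Static (night 1 #8, night 2 #4); then Static (night 1 #9, night 2 #7); then River (night 1 #11, night 2 #8); then River (night 1 #12, night 2 #9); then River (night 1 #13, night 2 #11); then Haze (night 1 #14, night 2 #12) — 8 songs in the same relative order in both. dp[16][12] = 8 confirms this is the maximum.

8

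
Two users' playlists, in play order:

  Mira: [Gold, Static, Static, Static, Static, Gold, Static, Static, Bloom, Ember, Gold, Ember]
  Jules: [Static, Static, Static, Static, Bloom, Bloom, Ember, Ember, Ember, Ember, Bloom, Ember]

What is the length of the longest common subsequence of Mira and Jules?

Taking Static at Mira[2]=Jules[1], Static at Mira[3]=Jules[2], Static at Mira[4]=Jules[3], Static at Mira[5]=Jules[4], Bloom at Mira[9]=Jules[6], Ember at Mira[10]=Jules[10], Ember at Mira[12]=Jules[12] gives a common subsequence of length 7. dp[12][12] = 7 confirms this is the maximum.

7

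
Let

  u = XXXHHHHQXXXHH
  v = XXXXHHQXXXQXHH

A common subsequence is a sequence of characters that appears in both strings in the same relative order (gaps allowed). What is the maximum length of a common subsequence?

Match X (u #1, v #2) → X (u #2, v #3) → X (u #3, v #4) → H (u #6, v #5) → H (u #7, v #6) → Q (u #8, v #7) → X (u #9, v #9) → X (u #10, v #10) → X (u #11, v #12) → H (u #12, v #13) → H (u #13, v #14) — 11 characters in the same relative order in both. Since dp[13][14] = 11, nothing longer is possible.

11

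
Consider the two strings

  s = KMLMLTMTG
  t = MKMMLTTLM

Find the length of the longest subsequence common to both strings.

Let dp[i][j] be the LCS length of the first i characters of s and the first j characters of t. dp[i][j] = dp[i-1][j-1]+1 when the i-th and j-th characters match, else max(dp[i-1][j], dp[i][j-1]).
    ·  M  K  M  M  L  T  T  L  M
 ·  0  0  0  0  0  0  0  0  0  0
 K  0  0  1  1  1  1  1  1  1  1
 M  0  1  1  2  2  2  2  2  2  2
 L  0  1  1  2  2  3  3  3  3  3
 M  0  1  1  2  3  3  3  3  3  4
 L  0  1  1  2  3  4  4  4  4  4
 T  0  1  1  2  3  4  5  5  5  5
 M  0  1  1  2  3  4  5  5  5  6
 T  0  1  1  2  3  4  5  6  6  6
 G  0  1  1  2  3  4  5  6  6  6
dp[9][9] = 6. One LCS (by backtracking along matches): KMMLTM.

6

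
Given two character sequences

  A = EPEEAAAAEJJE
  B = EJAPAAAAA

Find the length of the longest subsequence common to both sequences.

6

Match E (A #1, B #1); then P (A #2, B #4); then A (A #5, B #6); then A (A #6, B #7); then A (A #7, B #8); then A (A #8, B #9) — 6 characters in the same relative order in both. dp[12][9] = 6 confirms this is the maximum.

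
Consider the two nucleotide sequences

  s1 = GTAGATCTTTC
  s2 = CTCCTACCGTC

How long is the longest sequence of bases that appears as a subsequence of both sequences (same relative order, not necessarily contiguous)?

Let dp[i][j] be the LCS length of the first i bases of s1 and the first j bases of s2. dp[i][j] = dp[i-1][j-1]+1 when the i-th and j-th bases match, else max(dp[i-1][j], dp[i][j-1]).
    ·  C  T  C  C  T  A  C  C  G  T  C
 ·  0  0  0  0  0  0  0  0  0  0  0  0
 G  0  0  0  0  0  0  0  0  0  1  1  1
 T  0  0  1  1  1  1  1  1  1  1  2  2
 A  0  0  1  1  1  1  2  2  2  2  2  2
 G  0  0  1  1  1  1  2  2  2  3  3  3
 A  0  0  1  1  1  1  2  2  2  3  3  3
 T  0  0  1  1  1  2  2  2  2  3  4  4
 C  0  1  1  2  2  2  2  3  3  3  4  5
 T  0  1  2  2  2  3  3  3  3  3  4  5
 T  0  1  2  2  2  3  3  3  3  3  4  5
 T  0  1  2  2  2  3  3  3  3  3  4  5
 C  0  1  2  3  3  3  3  4  4  4  4  5
dp[11][11] = 5. One LCS (by backtracking along matches): TAGTC.

5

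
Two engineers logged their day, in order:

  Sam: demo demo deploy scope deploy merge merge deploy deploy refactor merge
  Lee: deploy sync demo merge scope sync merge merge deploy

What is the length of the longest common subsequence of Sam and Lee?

Pick demo [1,3], scope [4,5], merge [6,7], merge [7,8], deploy [9,9]; all 5 tasks appear in both, in order. Since dp[11][9] = 5, nothing longer is possible.

5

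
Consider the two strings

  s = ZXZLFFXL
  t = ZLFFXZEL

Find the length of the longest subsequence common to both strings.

Let dp[i][j] be the LCS length of the first i characters of s and the first j characters of t. dp[i][j] = dp[i-1][j-1]+1 when the i-th and j-th characters match, else max(dp[i-1][j], dp[i][j-1]).
    ·  Z  L  F  F  X  Z  E  L
 ·  0  0  0  0  0  0  0  0  0
 Z  0  1  1  1  1  1  1  1  1
 X  0  1  1  1  1  2  2  2  2
 Z  0  1  1  1  1  2  3  3  3
 L  0  1  2  2  2  2  3  3  4
 F  0  1  2  3  3  3  3  3  4
 F  0  1  2  3  4  4  4  4  4
 X  0  1  2  3  4  5  5  5  5
 L  0  1  2  3  4  5  5  5  6
dp[8][8] = 6. One LCS (by backtracking along matches): ZLFFXL.

6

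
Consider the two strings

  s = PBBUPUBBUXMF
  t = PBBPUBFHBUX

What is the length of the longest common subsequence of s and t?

Let dp[i][j] be the LCS length of the first i characters of s and the first j characters of t. dp[i][j] = dp[i-1][j-1]+1 when the i-th and j-th characters match, else max(dp[i-1][j], dp[i][j-1]).
    ·  P  B  B  P  U  B  F  H  B  U  X
 ·  0  0  0  0  0  0  0  0  0  0  0  0
 P  0  1  1  1  1  1  1  1  1  1  1  1
 B  0  1  2  2  2  2  2  2  2  2  2  2
 B  0  1  2  3  3  3  3  3  3  3  3  3
 U  0  1  2  3  3  4  4  4  4  4  4  4
 P  0  1  2  3  4  4  4  4  4  4  4  4
 U  0  1  2  3  4  5  5  5  5  5  5  5
 B  0  1  2  3  4  5  6  6  6  6  6  6
 B  0  1  2  3  4  5  6  6  6  7  7  7
 U  0  1  2  3  4  5  6  6  6  7  8  8
 X  0  1  2  3  4  5  6  6  6  7  8  9
 M  0  1  2  3  4  5  6  6  6  7  8  9
 F  0  1  2  3  4  5  6  7  7  7  8  9
dp[12][11] = 9. One LCS (by backtracking along matches): PBBPUBBUX.

9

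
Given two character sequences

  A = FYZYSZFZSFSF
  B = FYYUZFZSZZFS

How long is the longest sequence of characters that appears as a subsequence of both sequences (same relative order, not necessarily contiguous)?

9

Pick F [1,1], then Y [2,2], then Y [4,3], then Z [6,5], then F [7,6], then Z [8,7], then S [9,8], then F [10,11], then S [11,12]; all 9 characters appear in both, in order. The LCS DP gives dp[12][12] = 9, so this is optimal.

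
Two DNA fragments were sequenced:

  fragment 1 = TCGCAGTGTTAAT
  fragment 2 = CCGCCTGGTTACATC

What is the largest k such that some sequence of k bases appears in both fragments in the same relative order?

One common subsequence of length 10: C at fragment 1[2]=fragment 2[2] → G at fragment 1[3]=fragment 2[3] → C at fragment 1[4]=fragment 2[5] → G at fragment 1[6]=fragment 2[7] → G at fragment 1[8]=fragment 2[8] → T at fragment 1[9]=fragment 2[9] → T at fragment 1[10]=fragment 2[10] → A at fragment 1[11]=fragment 2[11] → A at fragment 1[12]=fragment 2[13] → T at fragment 1[13]=fragment 2[14]. Since dp[13][15] = 10, nothing longer is possible.

10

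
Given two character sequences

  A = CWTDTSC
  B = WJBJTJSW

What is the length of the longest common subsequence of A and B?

Let dp[i][j] be the LCS length of the first i characters of A and the first j characters of B. dp[i][j] = dp[i-1][j-1]+1 when the i-th and j-th characters match, else max(dp[i-1][j], dp[i][j-1]).
    ·  W  J  B  J  T  J  S  W
 ·  0  0  0  0  0  0  0  0  0
 C  0  0  0  0  0  0  0  0  0
 W  0  1  1  1  1  1  1  1  1
 T  0  1  1  1  1  2  2  2  2
 D  0  1  1  1  1  2  2  2  2
 T  0  1  1  1  1  2  2  2  2
 S  0  1  1  1  1  2  2  3  3
 C  0  1  1  1  1  2  2  3  3
dp[7][8] = 3. One LCS (by backtracking along matches): WTS.

3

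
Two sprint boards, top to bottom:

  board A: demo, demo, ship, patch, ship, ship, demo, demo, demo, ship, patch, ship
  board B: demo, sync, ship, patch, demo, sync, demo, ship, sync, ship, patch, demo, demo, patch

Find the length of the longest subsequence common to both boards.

Match demo (board A #1, board B #1), ship (board A #3, board B #3), patch (board A #4, board B #4), ship (board A #5, board B #8), ship (board A #6, board B #10), demo (board A #8, board B #12), demo (board A #9, board B #13), patch (board A #11, board B #14) — 8 tasks in the same relative order in both, and the DP table's final entry dp[12][14] is also 8, so no common subsequence is longer.

8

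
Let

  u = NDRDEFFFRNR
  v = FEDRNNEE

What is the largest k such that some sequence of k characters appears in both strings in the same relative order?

3

Pick D [2,3], R [3,4], E [5,8]; all 3 characters appear in both, in order. dp[11][8] = 3 confirms this is the maximum.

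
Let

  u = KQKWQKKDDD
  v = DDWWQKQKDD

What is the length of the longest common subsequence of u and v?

Let dp[i][j] be the LCS length of the first i characters of u and the first j characters of v. dp[i][j] = dp[i-1][j-1]+1 when the i-th and j-th characters match, else max(dp[i-1][j], dp[i][j-1]).
    ·  D  D  W  W  Q  K  Q  K  D  D
 ·  0  0  0  0  0  0  0  0  0  0  0
 K  0  0  0  0  0  0  1  1  1  1  1
 Q  0  0  0  0  0  1  1  2  2  2  2
 K  0  0  0  0  0  1  2  2  3  3  3
 W  0  0  0  1  1  1  2  2  3  3  3
 Q  0  0  0  1  1  2  2  3  3  3  3
 K  0  0  0  1  1  2  3  3  4  4  4
 K  0  0  0  1  1  2  3  3  4  4  4
 D  0  1  1  1  1  2  3  3  4  5  5
 D  0  1  2  2  2  2  3  3  4  5  6
 D  0  1  2  2  2  2  3  3  4  5  6
dp[10][10] = 6. One LCS (by backtracking along matches): QKQKDD.

6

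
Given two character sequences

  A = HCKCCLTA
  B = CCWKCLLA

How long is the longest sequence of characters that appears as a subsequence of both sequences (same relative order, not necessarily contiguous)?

5

Let dp[i][j] be the LCS length of the first i characters of A and the first j characters of B. dp[i][j] = dp[i-1][j-1]+1 when the i-th and j-th characters match, else max(dp[i-1][j], dp[i][j-1]).
    ·  C  C  W  K  C  L  L  A
 ·  0  0  0  0  0  0  0  0  0
 H  0  0  0  0  0  0  0  0  0
 C  0  1  1  1  1  1  1  1  1
 K  0  1  1  1  2  2  2  2  2
 C  0  1  2  2  2  3  3  3  3
 C  0  1  2  2  2  3  3  3  3
 L  0  1  2  2  2  3  4  4  4
 T  0  1  2  2  2  3  4  4  4
 A  0  1  2  2  2  3  4  4  5
dp[8][8] = 5. One LCS (by backtracking along matches): CKCLA.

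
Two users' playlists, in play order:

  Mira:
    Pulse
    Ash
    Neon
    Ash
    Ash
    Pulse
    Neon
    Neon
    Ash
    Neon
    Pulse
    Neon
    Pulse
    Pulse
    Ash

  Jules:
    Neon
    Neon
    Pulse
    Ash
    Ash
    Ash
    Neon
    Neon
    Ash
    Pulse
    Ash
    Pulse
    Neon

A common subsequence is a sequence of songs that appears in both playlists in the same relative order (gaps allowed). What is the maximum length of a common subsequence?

Taking Pulse at Mira[1]=Jules[3] → Ash at Mira[2]=Jules[4] → Ash at Mira[4]=Jules[5] → Ash at Mira[5]=Jules[6] → Neon at Mira[7]=Jules[7] → Neon at Mira[8]=Jules[8] → Ash at Mira[9]=Jules[11] → Pulse at Mira[11]=Jules[12] → Neon at Mira[12]=Jules[13] gives a common subsequence of length 9, and the DP table's final entry dp[15][13] is also 9, so no common subsequence is longer.

9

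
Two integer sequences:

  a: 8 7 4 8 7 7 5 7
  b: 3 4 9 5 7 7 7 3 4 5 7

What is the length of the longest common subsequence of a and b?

One common subsequence of length 5: 7 at a[2]=b[5]; then 7 at a[5]=b[6]; then 7 at a[6]=b[7]; then 5 at a[7]=b[10]; then 7 at a[8]=b[11]. Since dp[8][11] = 5, nothing longer is possible.

5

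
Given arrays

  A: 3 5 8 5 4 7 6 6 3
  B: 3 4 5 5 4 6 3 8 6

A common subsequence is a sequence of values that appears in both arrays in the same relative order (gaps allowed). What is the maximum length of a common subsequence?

6

Match 3 [1,1]; then 5 [2,3]; then 5 [4,4]; then 4 [5,5]; then 6 [7,6]; then 6 [8,9] — 6 values in the same relative order in both. The LCS DP gives dp[9][9] = 6, so this is optimal.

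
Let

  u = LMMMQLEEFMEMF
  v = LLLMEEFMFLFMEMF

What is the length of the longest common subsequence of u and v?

Pick L [1,3], then M [2,4], then M [3,8], then L [6,10], then F [9,11], then M [10,12], then E [11,13], then M [12,14], then F [13,15]; all 9 characters appear in both, in order, and the DP table's final entry dp[13][15] is also 9, so no common subsequence is longer.

9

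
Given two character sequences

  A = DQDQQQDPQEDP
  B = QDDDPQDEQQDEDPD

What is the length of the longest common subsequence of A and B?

9

Taking D (A #1, B #4); then Q (A #2, B #6); then D (A #3, B #7); then Q (A #5, B #9); then Q (A #6, B #10); then D (A #7, B #11); then E (A #10, B #12); then D (A #11, B #13); then P (A #12, B #14) gives a common subsequence of length 9. Since dp[12][15] = 9, nothing longer is possible.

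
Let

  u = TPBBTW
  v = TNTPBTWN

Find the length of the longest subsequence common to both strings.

5

Taking T [1,3]; then P [2,4]; then B [4,5]; then T [5,6]; then W [6,7] gives a common subsequence of length 5, and the DP table's final entry dp[6][8] is also 5, so no common subsequence is longer.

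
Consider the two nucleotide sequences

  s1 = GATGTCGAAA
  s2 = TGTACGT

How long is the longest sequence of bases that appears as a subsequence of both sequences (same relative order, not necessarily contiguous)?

Taking T at s1[3]=s2[1], G at s1[4]=s2[2], T at s1[5]=s2[3], C at s1[6]=s2[5], G at s1[7]=s2[6] gives a common subsequence of length 5. dp[10][7] = 5 confirms this is the maximum.

5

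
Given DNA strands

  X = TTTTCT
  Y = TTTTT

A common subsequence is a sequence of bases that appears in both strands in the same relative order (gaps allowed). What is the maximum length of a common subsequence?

5

Let dp[i][j] be the LCS length of the first i bases of X and the first j bases of Y. dp[i][j] = dp[i-1][j-1]+1 when the i-th and j-th bases match, else max(dp[i-1][j], dp[i][j-1]).
    ·  T  T  T  T  T
 ·  0  0  0  0  0  0
 T  0  1  1  1  1  1
 T  0  1  2  2  2  2
 T  0  1  2  3  3  3
 T  0  1  2  3  4  4
 C  0  1  2  3  4  4
 T  0  1  2  3  4  5
dp[6][5] = 5. One LCS (by backtracking along matches): TTTTT.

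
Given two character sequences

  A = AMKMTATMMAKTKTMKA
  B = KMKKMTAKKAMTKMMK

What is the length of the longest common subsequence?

10

Pick M (A #2, B #2); then K (A #3, B #4); then M (A #4, B #5); then T (A #5, B #6); then A (A #6, B #10); then M (A #9, B #11); then T (A #12, B #12); then K (A #13, B #13); then M (A #15, B #15); then K (A #16, B #16); all 10 characters appear in both, in order. dp[17][16] = 10 confirms this is the maximum.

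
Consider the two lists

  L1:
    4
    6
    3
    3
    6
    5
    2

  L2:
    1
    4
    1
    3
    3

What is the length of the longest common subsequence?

Match 4 at L1[1]=L2[2]; then 3 at L1[3]=L2[4]; then 3 at L1[4]=L2[5] — 3 values in the same relative order in both, and the DP table's final entry dp[7][5] is also 3, so no common subsequence is longer.

3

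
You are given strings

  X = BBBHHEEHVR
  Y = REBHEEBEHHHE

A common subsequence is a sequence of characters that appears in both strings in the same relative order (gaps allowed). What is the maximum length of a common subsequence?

5

One common subsequence of length 5: B [1,3], B [2,7], H [4,10], H [5,11], E [7,12], and the DP table's final entry dp[10][12] is also 5, so no common subsequence is longer.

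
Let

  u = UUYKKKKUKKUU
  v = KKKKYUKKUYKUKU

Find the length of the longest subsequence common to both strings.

One common subsequence of length 9: K [4,1]; then K [5,2]; then K [6,3]; then K [7,4]; then U [8,6]; then K [9,8]; then K [10,11]; then U [11,12]; then U [12,14]. Since dp[12][14] = 9, nothing longer is possible.

9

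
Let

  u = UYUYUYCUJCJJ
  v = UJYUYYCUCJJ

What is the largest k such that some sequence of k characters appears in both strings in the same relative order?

10

Taking U at u[1]=v[1], Y at u[2]=v[3], U at u[3]=v[4], Y at u[4]=v[5], Y at u[6]=v[6], C at u[7]=v[7], U at u[8]=v[8], C at u[10]=v[9], J at u[11]=v[10], J at u[12]=v[11] gives a common subsequence of length 10, and the DP table's final entry dp[12][11] is also 10, so no common subsequence is longer.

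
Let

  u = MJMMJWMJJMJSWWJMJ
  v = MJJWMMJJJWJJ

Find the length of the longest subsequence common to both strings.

Pick M [1,1], J [2,2], J [5,3], W [6,4], M [7,6], J [8,7], J [9,8], J [11,9], W [14,10], J [15,11], J [17,12]; all 11 characters appear in both, in order. dp[17][12] = 11 confirms this is the maximum.

11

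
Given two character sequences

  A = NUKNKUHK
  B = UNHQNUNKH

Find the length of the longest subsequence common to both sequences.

5

Let dp[i][j] be the LCS length of the first i characters of A and the first j characters of B. dp[i][j] = dp[i-1][j-1]+1 when the i-th and j-th characters match, else max(dp[i-1][j], dp[i][j-1]).
    ·  U  N  H  Q  N  U  N  K  H
 ·  0  0  0  0  0  0  0  0  0  0
 N  0  0  1  1  1  1  1  1  1  1
 U  0  1  1  1  1  1  2  2  2  2
 K  0  1  1  1  1  1  2  2  3  3
 N  0  1  2  2  2  2  2  3  3  3
 K  0  1  2  2  2  2  2  3  4  4
 U  0  1  2  2  2  2  3  3  4  4
 H  0  1  2  3  3  3  3  3  4  5
 K  0  1  2  3  3  3  3  3  4  5
dp[8][9] = 5. One LCS (by backtracking along matches): NUNKH.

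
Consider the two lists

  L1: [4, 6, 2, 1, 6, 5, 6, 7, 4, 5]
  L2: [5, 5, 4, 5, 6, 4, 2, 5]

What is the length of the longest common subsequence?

5

Match 4 [1,3] → 5 [6,4] → 6 [7,5] → 4 [9,6] → 5 [10,8] — 5 values in the same relative order in both. dp[10][8] = 5 confirms this is the maximum.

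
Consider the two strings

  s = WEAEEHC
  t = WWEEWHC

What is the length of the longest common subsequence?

Match W [1,2], then E [2,3], then E [4,4], then H [6,6], then C [7,7] — 5 characters in the same relative order in both, and the DP table's final entry dp[7][7] is also 5, so no common subsequence is longer.

5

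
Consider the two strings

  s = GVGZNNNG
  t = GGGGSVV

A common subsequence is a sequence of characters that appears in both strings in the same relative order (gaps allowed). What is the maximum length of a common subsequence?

3

Let dp[i][j] be the LCS length of the first i characters of s and the first j characters of t. dp[i][j] = dp[i-1][j-1]+1 when the i-th and j-th characters match, else max(dp[i-1][j], dp[i][j-1]).
    ·  G  G  G  G  S  V  V
 ·  0  0  0  0  0  0  0  0
 G  0  1  1  1  1  1  1  1
 V  0  1  1  1  1  1  2  2
 G  0  1  2  2  2  2  2  2
 Z  0  1  2  2  2  2  2  2
 N  0  1  2  2  2  2  2  2
 N  0  1  2  2  2  2  2  2
 N  0  1  2  2  2  2  2  2
 G  0  1  2  3  3  3  3  3
dp[8][7] = 3. One LCS (by backtracking along matches): GGG.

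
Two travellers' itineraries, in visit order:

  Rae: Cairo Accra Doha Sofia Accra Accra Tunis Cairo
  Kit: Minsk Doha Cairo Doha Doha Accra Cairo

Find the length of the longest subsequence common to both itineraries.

4

Taking Cairo at Rae[1]=Kit[3], Doha at Rae[3]=Kit[5], Accra at Rae[6]=Kit[6], Cairo at Rae[8]=Kit[7] gives a common subsequence of length 4. The LCS DP gives dp[8][7] = 4, so this is optimal.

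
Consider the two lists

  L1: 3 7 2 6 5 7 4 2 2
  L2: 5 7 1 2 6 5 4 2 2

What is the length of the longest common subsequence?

Let dp[i][j] be the LCS length of the first i values of L1 and the first j values of L2. dp[i][j] = dp[i-1][j-1]+1 when the i-th and j-th values match, else max(dp[i-1][j], dp[i][j-1]).
    ·  5  7  1  2  6  5  4  2  2
 ·  0  0  0  0  0  0  0  0  0  0
 3  0  0  0  0  0  0  0  0  0  0
 7  0  0  1  1  1  1  1  1  1  1
 2  0  0  1  1  2  2  2  2  2  2
 6  0  0  1  1  2  3  3  3  3  3
 5  0  1  1  1  2  3  4  4  4  4
 7  0  1  2  2  2  3  4  4  4  4
 4  0  1  2  2  2  3  4  5  5  5
 2  0  1  2  2  3  3  4  5  6  6
 2  0  1  2  2  3  3  4  5  6  7
dp[9][9] = 7. One LCS (by backtracking along matches): 7, 2, 6, 5, 4, 2, 2.

7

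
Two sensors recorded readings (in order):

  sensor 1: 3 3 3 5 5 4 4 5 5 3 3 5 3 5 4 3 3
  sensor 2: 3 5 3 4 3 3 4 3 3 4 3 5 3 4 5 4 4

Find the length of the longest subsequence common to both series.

Pick 3 [1,3], then 3 [2,5], then 3 [3,6], then 4 [6,7], then 4 [7,10], then 3 [11,11], then 5 [12,12], then 3 [13,13], then 5 [14,15], then 4 [15,17]; all 10 values appear in both, in order. dp[17][17] = 10 confirms this is the maximum.

10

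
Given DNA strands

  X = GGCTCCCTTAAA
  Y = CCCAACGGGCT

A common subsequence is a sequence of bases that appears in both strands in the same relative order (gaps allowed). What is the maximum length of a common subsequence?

5

Match C at X[3]=Y[2]; then C at X[5]=Y[3]; then C at X[6]=Y[6]; then C at X[7]=Y[10]; then T at X[9]=Y[11] — 5 bases in the same relative order in both, and the DP table's final entry dp[12][11] is also 5, so no common subsequence is longer.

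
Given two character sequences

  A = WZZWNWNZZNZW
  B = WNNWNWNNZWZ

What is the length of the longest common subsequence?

Taking W (A #1, B #1), then W (A #4, B #4), then N (A #5, B #5), then W (A #6, B #6), then N (A #7, B #7), then N (A #10, B #8), then Z (A #11, B #9), then W (A #12, B #10) gives a common subsequence of length 8. dp[12][11] = 8 confirms this is the maximum.

8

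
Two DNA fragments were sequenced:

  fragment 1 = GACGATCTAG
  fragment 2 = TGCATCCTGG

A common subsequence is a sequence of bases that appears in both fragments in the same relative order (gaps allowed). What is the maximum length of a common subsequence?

Let dp[i][j] be the LCS length of the first i bases of fragment 1 and the first j bases of fragment 2. dp[i][j] = dp[i-1][j-1]+1 when the i-th and j-th bases match, else max(dp[i-1][j], dp[i][j-1]).
    ·  T  G  C  A  T  C  C  T  G  G
 ·  0  0  0  0  0  0  0  0  0  0  0
 G  0  0  1  1  1  1  1  1  1  1  1
 A  0  0  1  1  2  2  2  2  2  2  2
 C  0  0  1  2  2  2  3  3  3  3  3
 G  0  0  1  2  2  2  3  3  3  4  4
 A  0  0  1  2  3  3  3  3  3  4  4
 T  0  1  1  2  3  4  4  4  4  4  4
 C  0  1  1  2  3  4  5  5  5  5  5
 T  0  1  1  2  3  4  5  5  6  6  6
 A  0  1  1  2  3  4  5  5  6  6  6
 G  0  1  2  2  3  4  5  5  6  7  7
dp[10][10] = 7. One LCS (by backtracking along matches): GCATCTG.

7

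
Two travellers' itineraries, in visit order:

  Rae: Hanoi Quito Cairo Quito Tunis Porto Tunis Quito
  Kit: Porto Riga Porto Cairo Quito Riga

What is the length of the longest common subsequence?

Taking Cairo (Rae #3, Kit #4) → Quito (Rae #4, Kit #5) gives a common subsequence of length 2. Since dp[8][6] = 2, nothing longer is possible.

2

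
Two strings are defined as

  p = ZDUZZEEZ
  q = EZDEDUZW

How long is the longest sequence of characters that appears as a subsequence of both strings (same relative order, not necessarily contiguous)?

Let dp[i][j] be the LCS length of the first i characters of p and the first j characters of q. dp[i][j] = dp[i-1][j-1]+1 when the i-th and j-th characters match, else max(dp[i-1][j], dp[i][j-1]).
    ·  E  Z  D  E  D  U  Z  W
 ·  0  0  0  0  0  0  0  0  0
 Z  0  0  1  1  1  1  1  1  1
 D  0  0  1  2  2  2  2  2  2
 U  0  0  1  2  2  2  3  3  3
 Z  0  0  1  2  2  2  3  4  4
 Z  0  0  1  2  2  2  3  4  4
 E  0  1  1  2  3  3  3  4  4
 E  0  1  1  2  3  3  3  4  4
 Z  0  1  2  2  3  3  3  4  4
dp[8][8] = 4. One LCS (by backtracking along matches): ZDUZ.

4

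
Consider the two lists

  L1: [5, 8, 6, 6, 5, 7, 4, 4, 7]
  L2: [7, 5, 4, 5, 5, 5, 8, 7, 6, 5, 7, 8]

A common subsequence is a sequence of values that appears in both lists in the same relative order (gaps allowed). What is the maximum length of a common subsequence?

Let dp[i][j] be the LCS length of the first i values of L1 and the first j values of L2. dp[i][j] = dp[i-1][j-1]+1 when the i-th and j-th values match, else max(dp[i-1][j], dp[i][j-1]).
    ·  7  5  4  5  5  5  8  7  6  5  7  8
 ·  0  0  0  0  0  0  0  0  0  0  0  0  0
 5  0  0  1  1  1  1  1  1  1  1  1  1  1
 8  0  0  1  1  1  1  1  2  2  2  2  2  2
 6  0  0  1  1  1  1  1  2  2  3  3  3  3
 6  0  0  1  1  1  1  1  2  2  3  3  3  3
 5  0  0  1  1  2  2  2  2  2  3  4  4  4
 7  0  1  1  1  2  2  2  2  3  3  4  5  5
 4  0  1  1  2  2  2  2  2  3  3  4  5  5
 4  0  1  1  2  2  2  2  2  3  3  4  5  5
 7  0  1  1  2  2  2  2  2  3  3  4  5  5
dp[9][12] = 5. One LCS (by backtracking along matches): 5, 8, 6, 5, 7.

5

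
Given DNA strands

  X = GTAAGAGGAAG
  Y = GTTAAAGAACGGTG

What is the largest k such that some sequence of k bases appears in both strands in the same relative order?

One common subsequence of length 9: G at X[1]=Y[1], T at X[2]=Y[3], A at X[3]=Y[5], A at X[4]=Y[6], G at X[5]=Y[7], A at X[6]=Y[9], G at X[7]=Y[11], G at X[8]=Y[12], G at X[11]=Y[14]. The LCS DP gives dp[11][14] = 9, so this is optimal.

9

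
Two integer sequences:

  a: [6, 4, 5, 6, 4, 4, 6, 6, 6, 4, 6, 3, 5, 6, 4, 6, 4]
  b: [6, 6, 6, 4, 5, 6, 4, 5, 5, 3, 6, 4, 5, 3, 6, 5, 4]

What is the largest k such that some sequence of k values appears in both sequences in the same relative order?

10

Pick 6 (a #1, b #3); then 4 (a #2, b #4); then 5 (a #3, b #5); then 6 (a #4, b #6); then 4 (a #5, b #7); then 6 (a #9, b #11); then 4 (a #10, b #12); then 6 (a #11, b #15); then 5 (a #13, b #16); then 4 (a #17, b #17); all 10 values appear in both, in order, and the DP table's final entry dp[17][17] is also 10, so no common subsequence is longer.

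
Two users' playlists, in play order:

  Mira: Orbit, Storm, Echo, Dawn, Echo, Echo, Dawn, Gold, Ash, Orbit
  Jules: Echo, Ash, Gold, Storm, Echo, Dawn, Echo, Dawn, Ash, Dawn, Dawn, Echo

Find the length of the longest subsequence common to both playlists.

One common subsequence of length 6: Storm at Mira[2]=Jules[4] → Echo at Mira[3]=Jules[5] → Dawn at Mira[4]=Jules[6] → Echo at Mira[6]=Jules[7] → Dawn at Mira[7]=Jules[8] → Ash at Mira[9]=Jules[9]. The LCS DP gives dp[10][12] = 6, so this is optimal.

6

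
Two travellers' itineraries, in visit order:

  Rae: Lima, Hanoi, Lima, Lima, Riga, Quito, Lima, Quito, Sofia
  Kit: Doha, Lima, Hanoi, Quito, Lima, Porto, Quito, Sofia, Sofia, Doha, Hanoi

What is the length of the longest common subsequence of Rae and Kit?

Match Lima [1,2], then Hanoi [2,3], then Quito [6,4], then Lima [7,5], then Quito [8,7], then Sofia [9,9] — 6 stops in the same relative order in both. Since dp[9][11] = 6, nothing longer is possible.

6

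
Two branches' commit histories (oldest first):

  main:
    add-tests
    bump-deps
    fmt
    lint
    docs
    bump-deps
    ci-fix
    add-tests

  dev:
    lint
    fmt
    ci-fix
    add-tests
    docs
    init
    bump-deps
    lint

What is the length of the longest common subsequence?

Match add-tests at main[1]=dev[4], bump-deps at main[2]=dev[7], lint at main[4]=dev[8] — 3 commits in the same relative order in both. dp[8][8] = 3 confirms this is the maximum.

3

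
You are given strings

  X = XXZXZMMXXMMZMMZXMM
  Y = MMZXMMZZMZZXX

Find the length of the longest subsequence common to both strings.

Pick M at X[6]=Y[1]; then M at X[7]=Y[2]; then X at X[9]=Y[4]; then M at X[10]=Y[5]; then M at X[11]=Y[6]; then Z at X[12]=Y[8]; then M at X[13]=Y[9]; then Z at X[15]=Y[11]; then X at X[16]=Y[13]; all 9 characters appear in both, in order. The LCS DP gives dp[18][13] = 9, so this is optimal.

9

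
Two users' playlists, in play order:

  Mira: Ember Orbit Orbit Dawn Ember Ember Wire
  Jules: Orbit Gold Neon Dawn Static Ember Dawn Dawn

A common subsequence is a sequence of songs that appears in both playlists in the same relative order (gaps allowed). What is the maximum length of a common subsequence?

Pick Orbit at Mira[2]=Jules[1], Dawn at Mira[4]=Jules[4], Ember at Mira[5]=Jules[6]; all 3 songs appear in both, in order. The LCS DP gives dp[7][8] = 3, so this is optimal.

3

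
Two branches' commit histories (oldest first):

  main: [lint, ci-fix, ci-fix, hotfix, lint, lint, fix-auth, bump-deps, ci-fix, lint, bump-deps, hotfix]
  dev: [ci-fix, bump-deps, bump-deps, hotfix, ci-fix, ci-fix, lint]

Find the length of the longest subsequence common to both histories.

4

Pick ci-fix at main[2]=dev[1] → ci-fix at main[3]=dev[5] → ci-fix at main[9]=dev[6] → lint at main[10]=dev[7]; all 4 commits appear in both, in order. The LCS DP gives dp[12][7] = 4, so this is optimal.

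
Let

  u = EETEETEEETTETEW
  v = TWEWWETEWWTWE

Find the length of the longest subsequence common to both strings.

7

One common subsequence of length 7: T [3,1]; then E [4,3]; then E [5,6]; then T [6,7]; then E [7,8]; then T [10,11]; then E [14,13], and the DP table's final entry dp[15][13] is also 7, so no common subsequence is longer.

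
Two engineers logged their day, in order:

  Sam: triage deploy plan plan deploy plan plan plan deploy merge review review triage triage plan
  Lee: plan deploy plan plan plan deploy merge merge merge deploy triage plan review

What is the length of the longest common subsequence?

Taking plan (Sam #4, Lee #1) → deploy (Sam #5, Lee #2) → plan (Sam #6, Lee #3) → plan (Sam #7, Lee #4) → plan (Sam #8, Lee #5) → deploy (Sam #9, Lee #6) → merge (Sam #10, Lee #9) → triage (Sam #14, Lee #11) → plan (Sam #15, Lee #12) gives a common subsequence of length 9. Since dp[15][13] = 9, nothing longer is possible.

9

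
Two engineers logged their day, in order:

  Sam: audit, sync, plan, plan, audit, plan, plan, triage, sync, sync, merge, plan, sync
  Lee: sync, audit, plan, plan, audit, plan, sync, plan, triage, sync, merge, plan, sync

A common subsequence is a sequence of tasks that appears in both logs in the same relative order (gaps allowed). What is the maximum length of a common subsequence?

One common subsequence of length 11: audit (Sam #1, Lee #2), plan (Sam #3, Lee #3), plan (Sam #4, Lee #4), audit (Sam #5, Lee #5), plan (Sam #6, Lee #6), plan (Sam #7, Lee #8), triage (Sam #8, Lee #9), sync (Sam #10, Lee #10), merge (Sam #11, Lee #11), plan (Sam #12, Lee #12), sync (Sam #13, Lee #13), and the DP table's final entry dp[13][13] is also 11, so no common subsequence is longer.

11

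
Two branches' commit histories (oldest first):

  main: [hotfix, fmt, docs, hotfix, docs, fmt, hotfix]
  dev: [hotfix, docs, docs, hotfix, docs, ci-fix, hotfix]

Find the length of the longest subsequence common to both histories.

Pick hotfix (main #1, dev #1); then docs (main #3, dev #3); then hotfix (main #4, dev #4); then docs (main #5, dev #5); then hotfix (main #7, dev #7); all 5 commits appear in both, in order. The LCS DP gives dp[7][7] = 5, so this is optimal.

5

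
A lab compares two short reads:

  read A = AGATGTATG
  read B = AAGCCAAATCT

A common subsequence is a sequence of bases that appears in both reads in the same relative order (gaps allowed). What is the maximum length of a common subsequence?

Let dp[i][j] be the LCS length of the first i bases of read A and the first j bases of read B. dp[i][j] = dp[i-1][j-1]+1 when the i-th and j-th bases match, else max(dp[i-1][j], dp[i][j-1]).
    ·  A  A  G  C  C  A  A  A  T  C  T
 ·  0  0  0  0  0  0  0  0  0  0  0  0
 A  0  1  1  1  1  1  1  1  1  1  1  1
 G  0  1  1  2  2  2  2  2  2  2  2  2
 A  0  1  2  2  2  2  3  3  3  3  3  3
 T  0  1  2  2  2  2  3  3  3  4  4  4
 G  0  1  2  3  3  3  3  3  3  4  4  4
 T  0  1  2  3  3  3  3  3  3  4  4  5
 A  0  1  2  3  3  3  4  4  4  4  4  5
 T  0  1  2  3  3  3  4  4  4  5  5  5
 G  0  1  2  3  3  3  4  4  4  5  5  5
dp[9][11] = 5. One LCS (by backtracking along matches): AGATT.

5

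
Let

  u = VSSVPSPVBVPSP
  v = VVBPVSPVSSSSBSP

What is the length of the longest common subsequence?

Match V at u[1]=v[1] → V at u[4]=v[2] → P at u[5]=v[4] → S at u[6]=v[6] → P at u[7]=v[7] → V at u[8]=v[8] → B at u[9]=v[13] → S at u[12]=v[14] → P at u[13]=v[15] — 9 characters in the same relative order in both. Since dp[13][15] = 9, nothing longer is possible.

9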